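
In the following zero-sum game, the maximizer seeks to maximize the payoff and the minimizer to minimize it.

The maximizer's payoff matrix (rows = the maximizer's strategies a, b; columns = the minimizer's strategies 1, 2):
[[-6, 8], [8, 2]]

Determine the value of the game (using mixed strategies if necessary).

19/5

Row minima are -6 and 2, so the maximizer's maximin is 2; column maxima are 8 and 8, so the minimizer's minimax is 8. These differ, so the equilibrium is in mixed strategies.
Let the maximizer play a with probability p. The minimizer is indifferent when −6p + 8(1−p) = 8p + 2(1−p), giving p = 3/10.
Let the minimizer play 1 with probability q. The maximizer is indifferent when −6q + 8(1−q) = 8q + 2(1−q), giving q = 3/10.
The value is -6·(3/10) + (8)·(7/10) = 19/5.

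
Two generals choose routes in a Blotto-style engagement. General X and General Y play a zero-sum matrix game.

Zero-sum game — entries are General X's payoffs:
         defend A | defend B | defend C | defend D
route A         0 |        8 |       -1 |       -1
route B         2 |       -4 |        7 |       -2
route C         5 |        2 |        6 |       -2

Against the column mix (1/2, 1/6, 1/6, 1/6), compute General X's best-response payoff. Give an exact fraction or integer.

route A: (0)·(1/2) + (8)·(1/6) + (-1)·(1/6) + (-1)·(1/6) = 1.
route B: (2)·(1/2) + (-4)·(1/6) + (7)·(1/6) + (-2)·(1/6) = 7/6.
route C: (5)·(1/2) + (2)·(1/6) + (6)·(1/6) + (-2)·(1/6) = 7/2.
The best pure response is route C with expected payoff 7/2.

7/2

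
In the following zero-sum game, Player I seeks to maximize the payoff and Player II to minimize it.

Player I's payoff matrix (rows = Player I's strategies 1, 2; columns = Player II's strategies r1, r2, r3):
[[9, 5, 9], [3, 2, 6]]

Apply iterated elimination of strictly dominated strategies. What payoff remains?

5

Row 2 is strictly dominated by row 1 (9>3, 5>2, 9>6); eliminate 2.
Column r3 is strictly dominated by r2 for Player II (5<9); eliminate r3.
Column r1 is strictly dominated by r2 for Player II (5<9); eliminate r1.
Only (1, r2) remains, with payoff 5.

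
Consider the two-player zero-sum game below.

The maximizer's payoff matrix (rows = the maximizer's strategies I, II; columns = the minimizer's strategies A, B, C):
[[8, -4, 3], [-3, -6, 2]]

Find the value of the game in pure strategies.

Row minima: -4, -6 → the maximizer's maximin is -4.
Column maxima: 8, -4, 3 → the minimizer's minimax is -4.
They coincide at (I, B), so the value is -4.

-4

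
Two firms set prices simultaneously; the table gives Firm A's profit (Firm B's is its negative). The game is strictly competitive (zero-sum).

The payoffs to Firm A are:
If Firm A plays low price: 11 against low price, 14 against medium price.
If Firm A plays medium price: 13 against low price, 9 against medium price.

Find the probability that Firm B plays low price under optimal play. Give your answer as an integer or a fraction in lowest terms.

5/7

Row minima are 11 and 9, so Firm A's maximin is 11; column maxima are 13 and 14, so Firm B's minimax is 13. These differ, so the equilibrium is in mixed strategies.
Let Firm B play low price with probability q. Firm A is indifferent when 11q + 14(1−q) = 13q + 9(1−q), giving q = 5/7.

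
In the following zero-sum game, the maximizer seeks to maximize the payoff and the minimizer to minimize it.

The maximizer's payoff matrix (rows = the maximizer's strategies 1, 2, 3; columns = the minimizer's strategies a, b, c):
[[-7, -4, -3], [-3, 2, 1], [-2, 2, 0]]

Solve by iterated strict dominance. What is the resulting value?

Row 1 is strictly dominated by row 2 (-3>-7, 2>-4, 1>-3); eliminate 1.
Column b is strictly dominated by a for the minimizer (-3<2, -2<2); eliminate b.
Column c is strictly dominated by a for the minimizer (-3<1, -2<0); eliminate c.
Row 2 is strictly dominated by row 3 (-2>-3); eliminate 2.
Only (3, a) remains, with payoff -2.

-2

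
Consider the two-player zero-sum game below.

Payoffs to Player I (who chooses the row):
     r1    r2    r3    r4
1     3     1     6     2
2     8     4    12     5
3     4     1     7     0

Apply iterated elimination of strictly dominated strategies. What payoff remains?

4

Column r1 is strictly dominated by r2 for Player II (1<3, 4<8, 1<4); eliminate r1.
Column r3 is strictly dominated by r2 for Player II (1<6, 4<12, 1<7); eliminate r3.
Row 3 is strictly dominated by row 2 (4>1, 5>0); eliminate 3.
Column r4 is strictly dominated by r2 for Player II (1<2, 4<5); eliminate r4.
Row 1 is strictly dominated by row 2 (4>1); eliminate 1.
Only (2, r2) remains, with payoff 4.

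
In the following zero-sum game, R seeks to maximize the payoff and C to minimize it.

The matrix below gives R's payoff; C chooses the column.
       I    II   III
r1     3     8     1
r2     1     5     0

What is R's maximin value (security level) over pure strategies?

The worst-case payoff for each row is r1: 1, r2: 0.
The best of these is 1.

1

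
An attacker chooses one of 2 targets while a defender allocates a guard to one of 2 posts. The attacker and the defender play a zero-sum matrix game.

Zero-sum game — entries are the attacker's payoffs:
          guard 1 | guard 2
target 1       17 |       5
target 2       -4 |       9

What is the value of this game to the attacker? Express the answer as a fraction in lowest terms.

173/25

Row minima are 5 and -4, so the attacker's maximin is 5; column maxima are 17 and 9, so the defender's minimax is 9. These differ, so the equilibrium is in mixed strategies.
Let the attacker play target 1 with probability p. The defender is indifferent when 17p − 4(1−p) = 5p + 9(1−p), giving p = 13/25.
Let the defender play guard 1 with probability q. The attacker is indifferent when 17q + 5(1−q) = −4q + 9(1−q), giving q = 4/25.
The value is 17·(4/25) + (5)·(21/25) = 173/25.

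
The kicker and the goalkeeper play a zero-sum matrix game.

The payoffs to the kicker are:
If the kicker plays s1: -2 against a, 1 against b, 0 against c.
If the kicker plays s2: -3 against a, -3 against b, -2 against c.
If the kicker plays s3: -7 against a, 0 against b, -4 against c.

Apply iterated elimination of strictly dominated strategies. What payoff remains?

-2

Row s2 is strictly dominated by row s1 (-2>-3, 1>-3, 0>-2); eliminate s2.
Row s3 is strictly dominated by row s1 (-2>-7, 1>0, 0>-4); eliminate s3.
Column c is strictly dominated by a for the goalkeeper (-2<0); eliminate c.
Column b is strictly dominated by a for the goalkeeper (-2<1); eliminate b.
Only (s1, a) remains, with payoff -2.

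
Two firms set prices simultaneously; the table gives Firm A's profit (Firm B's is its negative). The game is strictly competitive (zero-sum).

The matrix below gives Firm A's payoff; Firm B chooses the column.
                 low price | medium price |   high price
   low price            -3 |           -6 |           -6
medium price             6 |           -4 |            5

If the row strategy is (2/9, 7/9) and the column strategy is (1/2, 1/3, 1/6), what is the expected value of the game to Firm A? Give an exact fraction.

Against (1/2, 1/3, 1/6), each row's expected payoff is low price: -9/2; medium price: 5/2.
Taking the (2/9, 7/9)-weighted average: (2/9)·(-9/2) + (7/9)·(5/2) = 17/18.

17/18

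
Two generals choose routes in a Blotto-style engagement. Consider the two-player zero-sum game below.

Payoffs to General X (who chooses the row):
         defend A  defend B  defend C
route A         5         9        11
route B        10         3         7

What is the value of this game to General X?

Column defend C is strictly dominated by defend B for General Y (it gives General X more in every row).
The remaining 2×2 game on (route A, route B) × (defend A, defend B) has no saddle point. Let General X play route A with probability p; indifference gives 5p + 10(1−p) = 9p + 3(1−p), so p = 7/11.
Similarly General Y's optimal q on defend A is 6/11, and the value is 5·(6/11) + (9)·(5/11) = 75/11.

75/11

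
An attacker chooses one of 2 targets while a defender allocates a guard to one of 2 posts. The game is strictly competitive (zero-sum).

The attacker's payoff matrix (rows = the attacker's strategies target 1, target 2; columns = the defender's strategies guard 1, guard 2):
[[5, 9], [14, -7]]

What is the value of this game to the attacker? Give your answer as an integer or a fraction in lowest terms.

Row minima are 5 and -7, so the attacker's maximin is 5; column maxima are 14 and 9, so the defender's minimax is 9. These differ, so the equilibrium is in mixed strategies.
Let the attacker play target 1 with probability p. The defender is indifferent when 5p + 14(1−p) = 9p − 7(1−p), giving p = 21/25.
Let the defender play guard 1 with probability q. The attacker is indifferent when 5q + 9(1−q) = 14q − 7(1−q), giving q = 16/25.
The value is 5·(16/25) + (9)·(9/25) = 161/25.

161/25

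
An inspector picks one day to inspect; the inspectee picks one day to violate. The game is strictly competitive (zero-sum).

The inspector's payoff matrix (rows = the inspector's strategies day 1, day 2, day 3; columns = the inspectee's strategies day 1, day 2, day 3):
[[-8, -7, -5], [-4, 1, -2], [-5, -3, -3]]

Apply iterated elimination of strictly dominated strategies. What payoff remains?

-4

Column day 3 is strictly dominated by day 1 for the inspectee (-8<-5, -4<-2, -5<-3); eliminate day 3.
Column day 2 is strictly dominated by day 1 for the inspectee (-8<-7, -4<1, -5<-3); eliminate day 2.
Row day 1 is strictly dominated by row day 2 (-4>-8); eliminate day 1.
Row day 3 is strictly dominated by row day 2 (-4>-5); eliminate day 3.
Only (day 2, day 1) remains, with payoff -4.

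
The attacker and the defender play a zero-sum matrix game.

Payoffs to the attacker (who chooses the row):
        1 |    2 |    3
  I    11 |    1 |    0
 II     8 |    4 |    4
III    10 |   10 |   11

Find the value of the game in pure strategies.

10

Row minima: 0, 4, 10 → the attacker's maximin is 10.
Column maxima: 11, 10, 11 → the defender's minimax is 10.
They coincide at (III, 2), so the value is 10.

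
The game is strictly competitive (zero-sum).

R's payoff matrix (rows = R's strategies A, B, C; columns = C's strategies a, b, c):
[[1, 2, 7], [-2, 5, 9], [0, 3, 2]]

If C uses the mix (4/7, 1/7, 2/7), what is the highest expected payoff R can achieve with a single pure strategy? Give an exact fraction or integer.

20/7

A: (1)·(4/7) + (2)·(1/7) + (7)·(2/7) = 20/7.
B: (-2)·(4/7) + (5)·(1/7) + (9)·(2/7) = 15/7.
C: (0)·(4/7) + (3)·(1/7) + (2)·(2/7) = 1.
The best pure response is A with expected payoff 20/7.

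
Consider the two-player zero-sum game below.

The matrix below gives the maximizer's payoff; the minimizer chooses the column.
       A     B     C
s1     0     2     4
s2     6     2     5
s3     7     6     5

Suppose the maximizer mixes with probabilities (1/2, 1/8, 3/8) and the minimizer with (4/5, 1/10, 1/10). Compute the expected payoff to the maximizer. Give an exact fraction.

Against (4/5, 1/10, 1/10), each row's expected payoff is s1: 3/5; s2: 11/2; s3: 67/10.
Taking the (1/2, 1/8, 3/8)-weighted average: (1/2)·(3/5) + (1/8)·(11/2) + (3/8)·(67/10) = 7/2.

7/2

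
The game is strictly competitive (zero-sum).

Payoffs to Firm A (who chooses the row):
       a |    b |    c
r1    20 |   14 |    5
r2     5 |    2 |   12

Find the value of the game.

Column a is strictly dominated by b for Firm B (it gives Firm A more in every row).
The remaining 2×2 game on (r1, r2) × (b, c) has no saddle point. Let Firm A play r1 with probability p; indifference gives 14p + 2(1−p) = 5p + 12(1−p), so p = 10/19.
Similarly Firm B's optimal q on b is 7/19, and the value is 14·(7/19) + (5)·(12/19) = 158/19.

158/19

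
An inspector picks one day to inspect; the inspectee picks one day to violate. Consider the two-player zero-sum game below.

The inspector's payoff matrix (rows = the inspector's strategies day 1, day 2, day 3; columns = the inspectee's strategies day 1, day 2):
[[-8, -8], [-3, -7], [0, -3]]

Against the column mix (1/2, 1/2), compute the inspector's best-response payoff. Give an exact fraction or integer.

-3/2

day 1: (-8)·(1/2) + (-8)·(1/2) = -8.
day 2: (-3)·(1/2) + (-7)·(1/2) = -5.
day 3: (0)·(1/2) + (-3)·(1/2) = -3/2.
The best pure response is day 3 with expected payoff -3/2.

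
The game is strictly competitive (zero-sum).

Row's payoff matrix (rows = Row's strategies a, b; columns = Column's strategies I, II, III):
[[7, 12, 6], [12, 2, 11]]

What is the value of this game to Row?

Column I is strictly dominated by III for Column (it gives Row more in every row).
The remaining 2×2 game on (a, b) × (II, III) has no saddle point. Let Row play a with probability p; indifference gives 12p + 2(1−p) = 6p + 11(1−p), so p = 3/5.
Similarly Column's optimal q on II is 1/3, and the value is 12·(1/3) + (6)·(2/3) = 8.

8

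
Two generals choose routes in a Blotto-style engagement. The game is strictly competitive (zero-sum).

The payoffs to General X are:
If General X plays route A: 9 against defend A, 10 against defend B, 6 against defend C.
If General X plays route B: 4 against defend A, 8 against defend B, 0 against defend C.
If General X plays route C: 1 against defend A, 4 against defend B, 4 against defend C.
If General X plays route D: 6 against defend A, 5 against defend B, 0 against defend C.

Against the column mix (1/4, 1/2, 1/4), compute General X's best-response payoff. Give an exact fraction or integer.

route A: (9)·(1/4) + (10)·(1/2) + (6)·(1/4) = 35/4.
route B: (4)·(1/4) + (8)·(1/2) + (0)·(1/4) = 5.
route C: (1)·(1/4) + (4)·(1/2) + (4)·(1/4) = 13/4.
route D: (6)·(1/4) + (5)·(1/2) + (0)·(1/4) = 4.
The best pure response is route A with expected payoff 35/4.

35/4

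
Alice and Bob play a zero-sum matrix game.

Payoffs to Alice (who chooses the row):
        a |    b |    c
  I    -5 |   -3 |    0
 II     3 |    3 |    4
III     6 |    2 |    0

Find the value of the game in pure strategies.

Row minima: -5, 3, 0 → Alice's maximin is 3.
Column maxima: 6, 3, 4 → Bob's minimax is 3.
They coincide at (II, b), so the value is 3.

3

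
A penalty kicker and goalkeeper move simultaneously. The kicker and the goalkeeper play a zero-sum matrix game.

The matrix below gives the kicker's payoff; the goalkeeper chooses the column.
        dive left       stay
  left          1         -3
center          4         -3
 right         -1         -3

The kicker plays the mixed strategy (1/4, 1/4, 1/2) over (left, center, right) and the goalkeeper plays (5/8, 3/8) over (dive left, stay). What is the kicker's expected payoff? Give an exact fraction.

Against (5/8, 3/8), each row's expected payoff is left: -1/2; center: 11/8; right: -7/4.
Taking the (1/4, 1/4, 1/2)-weighted average: (1/4)·(-1/2) + (1/4)·(11/8) + (1/2)·(-7/4) = -21/32.

-21/32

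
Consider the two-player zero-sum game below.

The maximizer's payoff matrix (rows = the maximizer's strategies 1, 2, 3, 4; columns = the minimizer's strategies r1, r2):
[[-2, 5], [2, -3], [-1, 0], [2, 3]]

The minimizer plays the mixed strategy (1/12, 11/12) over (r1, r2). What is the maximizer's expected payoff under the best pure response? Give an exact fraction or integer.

1: (-2)·(1/12) + (5)·(11/12) = 53/12.
2: (2)·(1/12) + (-3)·(11/12) = -31/12.
3: (-1)·(1/12) + (0)·(11/12) = -1/12.
4: (2)·(1/12) + (3)·(11/12) = 35/12.
The best pure response is 1 with expected payoff 53/12.

53/12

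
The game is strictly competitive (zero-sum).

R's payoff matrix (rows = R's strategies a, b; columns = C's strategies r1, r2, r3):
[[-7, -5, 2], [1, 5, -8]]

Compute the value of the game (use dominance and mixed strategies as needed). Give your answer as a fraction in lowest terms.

-3

Column r2 is strictly dominated by r1 for C (it gives R more in every row).
The remaining 2×2 game on (a, b) × (r1, r3) has no saddle point. Let R play a with probability p; indifference gives −7p + (1−p) = 2p − 8(1−p), so p = 1/2.
Similarly C's optimal q on r1 is 5/9, and the value is -7·(5/9) + (2)·(4/9) = -3.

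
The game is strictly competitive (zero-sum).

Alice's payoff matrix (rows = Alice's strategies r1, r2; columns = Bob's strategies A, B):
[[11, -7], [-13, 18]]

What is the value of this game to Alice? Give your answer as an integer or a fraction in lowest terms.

Row minima are -7 and -13, so Alice's maximin is -7; column maxima are 11 and 18, so Bob's minimax is 11. These differ, so the equilibrium is in mixed strategies.
Let Alice play r1 with probability p. Bob is indifferent when 11p − 13(1−p) = −7p + 18(1−p), giving p = 31/49.
Let Bob play A with probability q. Alice is indifferent when 11q − 7(1−q) = −13q + 18(1−q), giving q = 25/49.
The value is 11·(25/49) + (-7)·(24/49) = 107/49.

107/49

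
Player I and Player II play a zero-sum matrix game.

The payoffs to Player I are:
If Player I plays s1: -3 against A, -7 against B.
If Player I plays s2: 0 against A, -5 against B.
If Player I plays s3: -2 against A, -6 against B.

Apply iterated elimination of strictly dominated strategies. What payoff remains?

Column A is strictly dominated by B for Player II (-7<-3, -5<0, -6<-2); eliminate A.
Row s3 is strictly dominated by row s2 (-5>-6); eliminate s3.
Row s1 is strictly dominated by row s2 (-5>-7); eliminate s1.
Only (s2, B) remains, with payoff -5.

-5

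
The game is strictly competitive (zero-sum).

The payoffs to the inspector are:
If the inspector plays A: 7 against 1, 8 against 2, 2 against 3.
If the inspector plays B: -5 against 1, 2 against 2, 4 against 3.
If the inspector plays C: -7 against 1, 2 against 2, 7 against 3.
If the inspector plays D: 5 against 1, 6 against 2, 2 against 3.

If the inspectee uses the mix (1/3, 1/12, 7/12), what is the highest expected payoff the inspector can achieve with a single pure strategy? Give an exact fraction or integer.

25/6

A: (7)·(1/3) + (8)·(1/12) + (2)·(7/12) = 25/6.
B: (-5)·(1/3) + (2)·(1/12) + (4)·(7/12) = 5/6.
C: (-7)·(1/3) + (2)·(1/12) + (7)·(7/12) = 23/12.
D: (5)·(1/3) + (6)·(1/12) + (2)·(7/12) = 10/3.
The best pure response is A with expected payoff 25/6.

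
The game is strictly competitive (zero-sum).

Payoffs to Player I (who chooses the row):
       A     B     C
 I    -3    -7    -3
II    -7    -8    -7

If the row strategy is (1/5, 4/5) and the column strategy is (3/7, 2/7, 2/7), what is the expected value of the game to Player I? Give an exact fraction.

-233/35

Against (3/7, 2/7, 2/7), each row's expected payoff is I: -29/7; II: -51/7.
Taking the (1/5, 4/5)-weighted average: (1/5)·(-29/7) + (4/5)·(-51/7) = -233/35.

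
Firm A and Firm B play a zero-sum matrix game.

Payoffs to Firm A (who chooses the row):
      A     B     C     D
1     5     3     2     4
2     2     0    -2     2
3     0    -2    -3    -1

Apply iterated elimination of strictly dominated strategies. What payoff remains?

Column B is strictly dominated by C for Firm B (2<3, -2<0, -3<-2); eliminate B.
Column D is strictly dominated by C for Firm B (2<4, -2<2, -3<-1); eliminate D.
Column A is strictly dominated by C for Firm B (2<5, -2<2, -3<0); eliminate A.
Row 3 is strictly dominated by row 1 (2>-3); eliminate 3.
Row 2 is strictly dominated by row 1 (2>-2); eliminate 2.
Only (1, C) remains, with payoff 2.

2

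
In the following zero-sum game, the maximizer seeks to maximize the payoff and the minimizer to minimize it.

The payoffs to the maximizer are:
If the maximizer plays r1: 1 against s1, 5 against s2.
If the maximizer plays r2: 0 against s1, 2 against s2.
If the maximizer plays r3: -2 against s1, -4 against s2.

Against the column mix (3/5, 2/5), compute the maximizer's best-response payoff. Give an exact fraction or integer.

13/5

r1: (1)·(3/5) + (5)·(2/5) = 13/5.
r2: (0)·(3/5) + (2)·(2/5) = 4/5.
r3: (-2)·(3/5) + (-4)·(2/5) = -14/5.
The best pure response is r1 with expected payoff 13/5.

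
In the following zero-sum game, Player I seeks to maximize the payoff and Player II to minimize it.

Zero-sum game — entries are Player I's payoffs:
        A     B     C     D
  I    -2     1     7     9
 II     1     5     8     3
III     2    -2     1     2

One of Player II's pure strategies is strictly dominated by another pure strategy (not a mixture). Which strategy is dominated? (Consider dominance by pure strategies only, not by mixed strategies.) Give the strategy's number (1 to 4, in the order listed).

Player II prefers columns that give Player I less. Compare C with B: 1 < 7, 5 < 8, -2 < 1.
So B strictly dominates C for Player II; C is strictly dominated.

3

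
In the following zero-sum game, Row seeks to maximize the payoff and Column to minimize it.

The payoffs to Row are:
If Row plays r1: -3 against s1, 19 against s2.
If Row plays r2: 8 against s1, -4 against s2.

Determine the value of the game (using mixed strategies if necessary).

Row minima are -3 and -4, so Row's maximin is -3; column maxima are 8 and 19, so Column's minimax is 8. These differ, so the equilibrium is in mixed strategies.
Let Row play r1 with probability p. Column is indifferent when −3p + 8(1−p) = 19p − 4(1−p), giving p = 6/17.
Let Column play s1 with probability q. Row is indifferent when −3q + 19(1−q) = 8q − 4(1−q), giving q = 23/34.
The value is -3·(23/34) + (19)·(11/34) = 70/17.

70/17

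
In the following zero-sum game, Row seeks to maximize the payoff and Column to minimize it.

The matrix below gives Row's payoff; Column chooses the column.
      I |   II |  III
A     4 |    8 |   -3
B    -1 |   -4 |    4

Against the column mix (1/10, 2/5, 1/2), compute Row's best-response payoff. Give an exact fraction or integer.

21/10

A: (4)·(1/10) + (8)·(2/5) + (-3)·(1/2) = 21/10.
B: (-1)·(1/10) + (-4)·(2/5) + (4)·(1/2) = 3/10.
The best pure response is A with expected payoff 21/10.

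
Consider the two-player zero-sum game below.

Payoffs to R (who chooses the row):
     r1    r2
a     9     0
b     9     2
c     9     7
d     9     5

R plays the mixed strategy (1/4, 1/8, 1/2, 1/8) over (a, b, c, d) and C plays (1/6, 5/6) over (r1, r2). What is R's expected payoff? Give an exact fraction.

Against (1/6, 5/6), each row's expected payoff is a: 3/2; b: 19/6; c: 22/3; d: 17/3.
Taking the (1/4, 1/8, 1/2, 1/8)-weighted average: (1/4)·(3/2) + (1/8)·(19/6) + (1/2)·(22/3) + (1/8)·(17/3) = 247/48.

247/48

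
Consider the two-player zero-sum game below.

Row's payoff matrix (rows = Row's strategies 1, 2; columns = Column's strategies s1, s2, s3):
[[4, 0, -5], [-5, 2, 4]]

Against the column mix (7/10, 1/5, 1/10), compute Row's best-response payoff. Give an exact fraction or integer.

23/10

1: (4)·(7/10) + (0)·(1/5) + (-5)·(1/10) = 23/10.
2: (-5)·(7/10) + (2)·(1/5) + (4)·(1/10) = -27/10.
The best pure response is 1 with expected payoff 23/10.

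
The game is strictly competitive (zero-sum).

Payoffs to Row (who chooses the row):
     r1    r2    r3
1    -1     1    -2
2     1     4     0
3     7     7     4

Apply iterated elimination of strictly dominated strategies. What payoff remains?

4

Column r2 is strictly dominated by r3 for Column (-2<1, 0<4, 4<7); eliminate r2.
Row 2 is strictly dominated by row 3 (7>1, 4>0); eliminate 2.
Column r1 is strictly dominated by r3 for Column (-2<-1, 4<7); eliminate r1.
Row 1 is strictly dominated by row 3 (4>-2); eliminate 1.
Only (3, r3) remains, with payoff 4.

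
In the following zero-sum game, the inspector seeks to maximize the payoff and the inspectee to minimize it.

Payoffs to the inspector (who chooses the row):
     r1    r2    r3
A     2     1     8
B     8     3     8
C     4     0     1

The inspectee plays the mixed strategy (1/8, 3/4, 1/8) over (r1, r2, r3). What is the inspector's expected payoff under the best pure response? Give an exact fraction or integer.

A: (2)·(1/8) + (1)·(3/4) + (8)·(1/8) = 2.
B: (8)·(1/8) + (3)·(3/4) + (8)·(1/8) = 17/4.
C: (4)·(1/8) + (0)·(3/4) + (1)·(1/8) = 5/8.
The best pure response is B with expected payoff 17/4.

17/4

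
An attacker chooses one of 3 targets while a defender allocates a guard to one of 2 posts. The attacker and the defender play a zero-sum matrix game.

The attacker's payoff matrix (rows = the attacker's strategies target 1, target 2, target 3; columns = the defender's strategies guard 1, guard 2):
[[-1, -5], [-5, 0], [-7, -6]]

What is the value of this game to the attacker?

-25/9

Row target 3 is strictly dominated by row target 1, so the attacker never plays it.
The remaining 2×2 game on (target 1, target 2) × (guard 1, guard 2) has no saddle point. Let the attacker play target 1 with probability p; indifference gives −p − 5(1−p) = −5p, so p = 5/9.
Similarly the defender's optimal q on guard 1 is 5/9, and the value is -1·(5/9) + (-5)·(4/9) = -25/9.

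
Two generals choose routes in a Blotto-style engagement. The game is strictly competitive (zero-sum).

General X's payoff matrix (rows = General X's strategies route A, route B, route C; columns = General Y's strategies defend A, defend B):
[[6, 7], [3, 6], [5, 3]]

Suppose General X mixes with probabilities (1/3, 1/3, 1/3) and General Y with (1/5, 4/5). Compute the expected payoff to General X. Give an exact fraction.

26/5

Against (1/5, 4/5), each row's expected payoff is route A: 34/5; route B: 27/5; route C: 17/5.
Taking the (1/3, 1/3, 1/3)-weighted average: (1/3)·(34/5) + (1/3)·(27/5) + (1/3)·(17/5) = 26/5.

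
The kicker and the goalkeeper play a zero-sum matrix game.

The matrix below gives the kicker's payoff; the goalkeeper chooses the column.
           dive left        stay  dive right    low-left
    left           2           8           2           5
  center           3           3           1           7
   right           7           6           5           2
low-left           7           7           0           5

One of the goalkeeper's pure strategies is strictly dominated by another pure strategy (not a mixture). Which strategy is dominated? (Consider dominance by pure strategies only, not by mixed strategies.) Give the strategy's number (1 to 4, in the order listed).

2

The goalkeeper prefers columns that give the kicker less. Compare stay with dive right: 2 < 8, 1 < 3, 5 < 6, 0 < 7.
So dive right strictly dominates stay for the goalkeeper; stay is strictly dominated.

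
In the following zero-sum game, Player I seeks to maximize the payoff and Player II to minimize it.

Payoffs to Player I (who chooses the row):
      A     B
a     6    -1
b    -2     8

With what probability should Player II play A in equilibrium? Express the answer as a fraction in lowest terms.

9/17

Row minima are -1 and -2, so Player I's maximin is -1; column maxima are 6 and 8, so Player II's minimax is 6. These differ, so the equilibrium is in mixed strategies.
Let Player II play A with probability q. Player I is indifferent when 6q − (1−q) = −2q + 8(1−q), giving q = 9/17.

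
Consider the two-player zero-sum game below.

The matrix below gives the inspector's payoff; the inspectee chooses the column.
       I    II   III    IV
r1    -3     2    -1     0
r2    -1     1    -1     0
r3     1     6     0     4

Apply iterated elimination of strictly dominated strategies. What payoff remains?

0

Row r1 is strictly dominated by row r3 (1>-3, 6>2, 0>-1, 4>0); eliminate r1.
Row r2 is strictly dominated by row r3 (1>-1, 6>1, 0>-1, 4>0); eliminate r2.
Column II is strictly dominated by I for the inspectee (1<6); eliminate II.
Column IV is strictly dominated by I for the inspectee (1<4); eliminate IV.
Column I is strictly dominated by III for the inspectee (0<1); eliminate I.
Only (r3, III) remains, with payoff 0.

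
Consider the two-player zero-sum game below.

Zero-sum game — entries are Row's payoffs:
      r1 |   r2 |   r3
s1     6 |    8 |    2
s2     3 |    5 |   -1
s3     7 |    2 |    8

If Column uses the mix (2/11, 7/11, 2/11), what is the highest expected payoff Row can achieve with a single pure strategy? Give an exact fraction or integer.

s1: (6)·(2/11) + (8)·(7/11) + (2)·(2/11) = 72/11.
s2: (3)·(2/11) + (5)·(7/11) + (-1)·(2/11) = 39/11.
s3: (7)·(2/11) + (2)·(7/11) + (8)·(2/11) = 4.
The best pure response is s1 with expected payoff 72/11.

72/11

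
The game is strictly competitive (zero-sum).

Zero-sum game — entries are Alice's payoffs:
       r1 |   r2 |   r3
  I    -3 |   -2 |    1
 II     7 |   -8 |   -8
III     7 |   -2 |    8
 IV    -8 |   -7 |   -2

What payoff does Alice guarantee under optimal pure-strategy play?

Row minima: -3, -8, -2, -8 → Alice's maximin is -2.
Column maxima: 7, -2, 8 → Bob's minimax is -2.
They coincide at (III, r2), so the value is -2.

-2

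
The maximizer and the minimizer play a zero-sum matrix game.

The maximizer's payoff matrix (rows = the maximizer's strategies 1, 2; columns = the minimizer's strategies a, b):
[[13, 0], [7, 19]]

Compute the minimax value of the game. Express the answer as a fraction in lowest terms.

Row minima are 0 and 7, so the maximizer's maximin is 7; column maxima are 13 and 19, so the minimizer's minimax is 13. These differ, so the equilibrium is in mixed strategies.
Let the maximizer play 1 with probability p. The minimizer is indifferent when 13p + 7(1−p) = 19(1−p), giving p = 12/25.
Let the minimizer play a with probability q. The maximizer is indifferent when 13q = 7q + 19(1−q), giving q = 19/25.
The value is 13·(19/25) + (0)·(6/25) = 247/25.

247/25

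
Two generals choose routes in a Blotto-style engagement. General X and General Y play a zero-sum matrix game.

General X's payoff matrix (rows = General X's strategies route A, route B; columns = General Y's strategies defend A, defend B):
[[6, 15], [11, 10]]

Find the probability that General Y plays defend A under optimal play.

Row minima are 6 and 10, so General X's maximin is 10; column maxima are 11 and 15, so General Y's minimax is 11. These differ, so the equilibrium is in mixed strategies.
Let General Y play defend A with probability q. General X is indifferent when 6q + 15(1−q) = 11q + 10(1−q), giving q = 1/2.

1/2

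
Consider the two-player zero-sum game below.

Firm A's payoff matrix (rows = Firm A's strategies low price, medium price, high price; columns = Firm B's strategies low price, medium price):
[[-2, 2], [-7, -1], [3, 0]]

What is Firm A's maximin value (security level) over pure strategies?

The worst-case payoff for each row is low price: -2, medium price: -7, high price: 0.
The best of these is 0.

0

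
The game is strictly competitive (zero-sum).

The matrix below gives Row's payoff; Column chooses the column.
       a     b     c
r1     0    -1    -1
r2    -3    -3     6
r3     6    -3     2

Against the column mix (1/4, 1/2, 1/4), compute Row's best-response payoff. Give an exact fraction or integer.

r1: (0)·(1/4) + (-1)·(1/2) + (-1)·(1/4) = -3/4.
r2: (-3)·(1/4) + (-3)·(1/2) + (6)·(1/4) = -3/4.
r3: (6)·(1/4) + (-3)·(1/2) + (2)·(1/4) = 1/2.
The best pure response is r3 with expected payoff 1/2.

1/2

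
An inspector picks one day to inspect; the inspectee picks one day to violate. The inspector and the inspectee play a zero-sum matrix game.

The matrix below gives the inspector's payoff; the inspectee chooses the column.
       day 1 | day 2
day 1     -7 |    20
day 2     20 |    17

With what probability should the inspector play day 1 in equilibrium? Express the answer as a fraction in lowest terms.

Row minima are -7 and 17, so the inspector's maximin is 17; column maxima are 20 and 20, so the inspectee's minimax is 20. These differ, so the equilibrium is in mixed strategies.
Let the inspector play day 1 with probability p. The inspectee is indifferent when −7p + 20(1−p) = 20p + 17(1−p), giving p = 1/10.

1/10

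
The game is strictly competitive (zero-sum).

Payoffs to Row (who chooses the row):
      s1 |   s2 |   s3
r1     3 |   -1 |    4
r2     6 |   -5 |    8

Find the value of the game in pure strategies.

-1

Row minima: -1, -5 → Row's maximin is -1.
Column maxima: 6, -1, 8 → Column's minimax is -1.
They coincide at (r1, s2), so the value is -1.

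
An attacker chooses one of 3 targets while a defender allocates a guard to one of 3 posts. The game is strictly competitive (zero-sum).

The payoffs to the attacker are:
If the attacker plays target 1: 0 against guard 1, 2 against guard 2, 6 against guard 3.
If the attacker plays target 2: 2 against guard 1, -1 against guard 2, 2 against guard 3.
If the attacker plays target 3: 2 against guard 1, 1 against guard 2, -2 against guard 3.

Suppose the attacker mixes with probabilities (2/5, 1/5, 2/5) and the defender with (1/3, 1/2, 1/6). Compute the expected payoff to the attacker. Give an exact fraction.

Against (1/3, 1/2, 1/6), each row's expected payoff is target 1: 2; target 2: 1/2; target 3: 5/6.
Taking the (2/5, 1/5, 2/5)-weighted average: (2/5)·(2) + (1/5)·(1/2) + (2/5)·(5/6) = 37/30.

37/30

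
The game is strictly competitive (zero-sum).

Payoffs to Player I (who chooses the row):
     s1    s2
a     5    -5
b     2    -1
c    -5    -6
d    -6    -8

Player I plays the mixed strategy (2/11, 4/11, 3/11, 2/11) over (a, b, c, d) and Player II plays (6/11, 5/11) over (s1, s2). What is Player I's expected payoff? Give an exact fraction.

Against (6/11, 5/11), each row's expected payoff is a: 5/11; b: 7/11; c: -60/11; d: -76/11.
Taking the (2/11, 4/11, 3/11, 2/11)-weighted average: (2/11)·(5/11) + (4/11)·(7/11) + (3/11)·(-60/11) + (2/11)·(-76/11) = -294/121.

-294/121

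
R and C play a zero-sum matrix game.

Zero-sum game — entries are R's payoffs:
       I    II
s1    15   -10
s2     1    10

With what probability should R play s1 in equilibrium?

Row minima are -10 and 1, so R's maximin is 1; column maxima are 15 and 10, so C's minimax is 10. These differ, so the equilibrium is in mixed strategies.
Let R play s1 with probability p. C is indifferent when 15p + (1−p) = −10p + 10(1−p), giving p = 9/34.

9/34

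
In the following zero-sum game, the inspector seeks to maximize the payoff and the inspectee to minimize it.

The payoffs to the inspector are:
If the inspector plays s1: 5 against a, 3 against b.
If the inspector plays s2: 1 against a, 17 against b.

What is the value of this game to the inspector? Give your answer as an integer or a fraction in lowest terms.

Row minima are 3 and 1, so the inspector's maximin is 3; column maxima are 5 and 17, so the inspectee's minimax is 5. These differ, so the equilibrium is in mixed strategies.
Let the inspector play s1 with probability p. The inspectee is indifferent when 5p + (1−p) = 3p + 17(1−p), giving p = 8/9.
Let the inspectee play a with probability q. The inspector is indifferent when 5q + 3(1−q) = q + 17(1−q), giving q = 7/9.
The value is 5·(7/9) + (3)·(2/9) = 41/9.

41/9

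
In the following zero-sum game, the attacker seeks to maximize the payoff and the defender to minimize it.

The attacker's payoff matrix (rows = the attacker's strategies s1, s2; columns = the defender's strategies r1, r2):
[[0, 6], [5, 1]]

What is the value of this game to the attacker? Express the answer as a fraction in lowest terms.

Row minima are 0 and 1, so the attacker's maximin is 1; column maxima are 5 and 6, so the defender's minimax is 5. These differ, so the equilibrium is in mixed strategies.
Let the attacker play s1 with probability p. The defender is indifferent when 5(1−p) = 6p + (1−p), giving p = 2/5.
Let the defender play r1 with probability q. The attacker is indifferent when 6(1−q) = 5q + (1−q), giving q = 1/2.
The value is 0·(1/2) + (6)·(1/2) = 3.

3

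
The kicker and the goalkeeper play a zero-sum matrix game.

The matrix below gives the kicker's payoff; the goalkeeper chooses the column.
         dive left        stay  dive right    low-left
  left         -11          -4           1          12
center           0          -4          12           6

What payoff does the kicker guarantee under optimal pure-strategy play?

Row minima: -11, -4 → the kicker's maximin is -4.
Column maxima: 0, -4, 12, 12 → the goalkeeper's minimax is -4.
They coincide at (center, stay), so the value is -4.

-4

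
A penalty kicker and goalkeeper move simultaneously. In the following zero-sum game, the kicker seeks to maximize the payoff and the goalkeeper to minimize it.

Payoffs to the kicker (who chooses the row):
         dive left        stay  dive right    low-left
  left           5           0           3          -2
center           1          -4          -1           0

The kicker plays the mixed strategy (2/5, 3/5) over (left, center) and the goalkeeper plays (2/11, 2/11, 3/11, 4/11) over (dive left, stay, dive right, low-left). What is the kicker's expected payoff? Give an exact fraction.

Against (2/11, 2/11, 3/11, 4/11), each row's expected payoff is left: 1; center: -9/11.
Taking the (2/5, 3/5)-weighted average: (2/5)·(1) + (3/5)·(-9/11) = -1/11.

-1/11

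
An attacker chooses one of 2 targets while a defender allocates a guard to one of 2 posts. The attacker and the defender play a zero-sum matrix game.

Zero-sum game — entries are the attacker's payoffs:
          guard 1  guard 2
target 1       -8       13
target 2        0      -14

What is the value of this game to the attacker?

Row minima are -8 and -14, so the attacker's maximin is -8; column maxima are 0 and 13, so the defender's minimax is 0. These differ, so the equilibrium is in mixed strategies.
Let the attacker play target 1 with probability p. The defender is indifferent when −8p = 13p − 14(1−p), giving p = 2/5.
Let the defender play guard 1 with probability q. The attacker is indifferent when −8q + 13(1−q) = −14(1−q), giving q = 27/35.
The value is -8·(27/35) + (13)·(8/35) = -16/5.

-16/5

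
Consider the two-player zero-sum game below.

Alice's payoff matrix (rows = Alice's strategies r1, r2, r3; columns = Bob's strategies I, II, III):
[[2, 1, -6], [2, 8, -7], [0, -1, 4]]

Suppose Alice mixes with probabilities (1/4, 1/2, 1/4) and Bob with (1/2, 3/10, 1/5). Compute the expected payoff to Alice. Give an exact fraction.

23/20

Against (1/2, 3/10, 1/5), each row's expected payoff is r1: 1/10; r2: 2; r3: 1/2.
Taking the (1/4, 1/2, 1/4)-weighted average: (1/4)·(1/10) + (1/2)·(2) + (1/4)·(1/2) = 23/20.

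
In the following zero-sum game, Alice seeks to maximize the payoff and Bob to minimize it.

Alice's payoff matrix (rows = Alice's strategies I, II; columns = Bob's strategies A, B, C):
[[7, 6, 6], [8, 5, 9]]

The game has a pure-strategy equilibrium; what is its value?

6

Row minima: 6, 5 → Alice's maximin is 6.
Column maxima: 8, 6, 9 → Bob's minimax is 6.
They coincide at (I, B), so the value is 6.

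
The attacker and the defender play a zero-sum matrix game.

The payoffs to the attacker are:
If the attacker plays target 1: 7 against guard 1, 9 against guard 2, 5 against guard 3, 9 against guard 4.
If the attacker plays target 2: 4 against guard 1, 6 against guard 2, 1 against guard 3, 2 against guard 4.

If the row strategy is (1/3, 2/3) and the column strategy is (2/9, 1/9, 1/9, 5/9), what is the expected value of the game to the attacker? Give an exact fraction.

41/9

Against (2/9, 1/9, 1/9, 5/9), each row's expected payoff is target 1: 73/9; target 2: 25/9.
Taking the (1/3, 2/3)-weighted average: (1/3)·(73/9) + (2/3)·(25/9) = 41/9.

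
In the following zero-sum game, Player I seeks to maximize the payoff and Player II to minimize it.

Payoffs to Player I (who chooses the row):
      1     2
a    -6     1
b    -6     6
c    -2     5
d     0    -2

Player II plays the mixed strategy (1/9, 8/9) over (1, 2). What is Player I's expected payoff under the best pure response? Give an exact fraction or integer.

a: (-6)·(1/9) + (1)·(8/9) = 2/9.
b: (-6)·(1/9) + (6)·(8/9) = 14/3.
c: (-2)·(1/9) + (5)·(8/9) = 38/9.
d: (0)·(1/9) + (-2)·(8/9) = -16/9.
The best pure response is b with expected payoff 14/3.

14/3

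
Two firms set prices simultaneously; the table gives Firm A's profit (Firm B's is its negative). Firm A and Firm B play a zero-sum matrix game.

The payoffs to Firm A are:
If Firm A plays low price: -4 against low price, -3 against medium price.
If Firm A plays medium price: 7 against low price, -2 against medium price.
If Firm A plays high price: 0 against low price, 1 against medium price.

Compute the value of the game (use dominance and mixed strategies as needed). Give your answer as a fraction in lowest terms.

Row low price is strictly dominated by row high price, so Firm A never plays it.
The remaining 2×2 game on (medium price, high price) × (low price, medium price) has no saddle point. Let Firm A play medium price with probability p; indifference gives 7p = −2p + (1−p), so p = 1/10.
Similarly Firm B's optimal q on low price is 3/10, and the value is 7·(3/10) + (-2)·(7/10) = 7/10.

7/10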